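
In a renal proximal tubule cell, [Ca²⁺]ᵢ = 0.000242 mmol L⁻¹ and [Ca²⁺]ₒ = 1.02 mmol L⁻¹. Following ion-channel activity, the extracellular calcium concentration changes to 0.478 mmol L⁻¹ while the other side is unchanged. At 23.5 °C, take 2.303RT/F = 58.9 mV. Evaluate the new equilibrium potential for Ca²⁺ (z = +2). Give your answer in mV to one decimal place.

97.1 mV

After the shift: [Ca²⁺]_out = 0.478, [Ca²⁺]_in = 0.000242 mmol L⁻¹.
E_new = (58.9/2)·log₁₀(0.478/0.000242) = 29.45 · (3.2956) = 97.06 mV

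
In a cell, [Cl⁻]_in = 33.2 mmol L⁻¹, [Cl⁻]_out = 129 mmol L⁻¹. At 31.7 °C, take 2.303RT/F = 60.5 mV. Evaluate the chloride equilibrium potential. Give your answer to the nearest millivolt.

-36 mV

E = (60.5/z) · log₁₀([Cl⁻]_out/[Cl⁻]_in) with z = -1.
For an anion, dividing by z = -1 reverses the sign.
= (60.5/-1) · log₁₀(129/33.2) = -60.50 · log₁₀(3.886)
= -60.50 · (0.5895) = -35.66 mV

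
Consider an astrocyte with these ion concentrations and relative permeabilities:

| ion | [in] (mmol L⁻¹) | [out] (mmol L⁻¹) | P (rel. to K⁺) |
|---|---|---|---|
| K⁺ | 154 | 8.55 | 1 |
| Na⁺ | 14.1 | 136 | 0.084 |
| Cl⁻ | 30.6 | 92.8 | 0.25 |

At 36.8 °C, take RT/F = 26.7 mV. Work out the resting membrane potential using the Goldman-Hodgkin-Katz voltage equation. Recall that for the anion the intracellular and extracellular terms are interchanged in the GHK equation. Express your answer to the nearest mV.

Vm = 26.7 · ln[(Σ P·[cation]ₒ + Σ P·[anion]ᵢ) / (Σ P·[cation]ᵢ + Σ P·[anion]ₒ)]
Numerator = 1×8.55 + 0.084×136 + 0.25×30.6 = 27.62
Denominator = 1×154 + 0.084×14.1 + 0.25×92.8 = 178.4
Vm = 26.7 · ln(0.15486) = 26.7 × (-1.8653) = -49.80 mV

-50 mV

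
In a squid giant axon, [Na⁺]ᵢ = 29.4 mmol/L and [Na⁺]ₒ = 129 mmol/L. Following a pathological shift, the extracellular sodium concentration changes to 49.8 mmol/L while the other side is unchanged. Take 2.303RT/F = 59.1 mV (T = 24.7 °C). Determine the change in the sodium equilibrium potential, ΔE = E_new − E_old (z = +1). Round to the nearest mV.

E_old = (59.1/1)·log₁₀(129/29.4) = 37.96 mV
E_new = (59.1/1)·log₁₀(49.8/29.4) = 13.53 mV
ΔE = 13.53 − (37.96) = -24.43 mV

-24 mV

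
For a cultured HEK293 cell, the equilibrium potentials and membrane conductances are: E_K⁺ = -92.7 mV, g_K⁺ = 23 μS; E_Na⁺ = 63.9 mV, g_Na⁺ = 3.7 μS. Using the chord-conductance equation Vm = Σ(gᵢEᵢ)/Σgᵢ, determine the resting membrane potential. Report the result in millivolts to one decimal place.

Σ gᵢEᵢ = 23·(-92.7) + 3.7·(63.9) = -1895.67
Σ gᵢ = 23 + 3.7 = 26.7
Vm = -1895.67 / 26.7 = -71.00 mV

-71.0 mV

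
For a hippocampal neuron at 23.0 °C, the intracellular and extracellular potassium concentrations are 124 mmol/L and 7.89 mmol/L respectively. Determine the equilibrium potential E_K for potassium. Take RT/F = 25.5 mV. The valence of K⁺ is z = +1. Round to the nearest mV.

-70 mV

E = (25.5/z) · ln([K⁺]_out/[K⁺]_in) with z = +1.
= (25.5/1) · ln(7.89/124) = 25.50 · ln(0.06363)
= 25.50 · (-2.7547) = -70.24 mV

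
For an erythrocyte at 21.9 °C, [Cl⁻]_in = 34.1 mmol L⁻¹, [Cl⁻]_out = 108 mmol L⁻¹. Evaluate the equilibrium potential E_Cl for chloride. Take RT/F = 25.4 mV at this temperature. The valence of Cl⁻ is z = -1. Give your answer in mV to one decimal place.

E = (25.4/z) · ln([Cl⁻]_out/[Cl⁻]_in) with z = -1.
For an anion, dividing by z = -1 reverses the sign.
= (25.4/-1) · ln(108/34.1) = -25.40 · ln(3.167)
= -25.40 · (1.1528) = -29.28 mV

-29.3 mV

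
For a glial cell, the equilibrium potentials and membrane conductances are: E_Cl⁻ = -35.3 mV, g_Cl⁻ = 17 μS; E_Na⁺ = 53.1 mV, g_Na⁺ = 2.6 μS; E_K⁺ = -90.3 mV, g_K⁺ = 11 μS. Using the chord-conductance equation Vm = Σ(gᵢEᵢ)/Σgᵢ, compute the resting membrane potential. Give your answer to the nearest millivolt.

-48 mV

Σ gᵢEᵢ = 17·(-35.3) + 2.6·(53.1) + 11·(-90.3) = -1455.34
Σ gᵢ = 17 + 2.6 + 11 = 30.6
Vm = -1455.34 / 30.6 = -47.56 mV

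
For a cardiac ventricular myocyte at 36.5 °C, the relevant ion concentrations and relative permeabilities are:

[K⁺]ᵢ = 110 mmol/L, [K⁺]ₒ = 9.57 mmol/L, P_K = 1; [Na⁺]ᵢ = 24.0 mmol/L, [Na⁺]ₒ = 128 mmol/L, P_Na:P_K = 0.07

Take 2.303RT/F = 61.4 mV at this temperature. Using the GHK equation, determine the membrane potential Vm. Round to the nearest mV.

Vm = 61.4 · log₁₀[(Σ P·[cation]ₒ + Σ P·[anion]ᵢ) / (Σ P·[cation]ᵢ + Σ P·[anion]ₒ)]
Numerator = 1×9.57 + 0.07×128 = 18.53
Denominator = 1×110 + 0.07×24.0 = 111.7
Vm = 61.4 · log₁₀(0.16592) = 61.4 × (-0.7801) = -47.90 mV

-48 mV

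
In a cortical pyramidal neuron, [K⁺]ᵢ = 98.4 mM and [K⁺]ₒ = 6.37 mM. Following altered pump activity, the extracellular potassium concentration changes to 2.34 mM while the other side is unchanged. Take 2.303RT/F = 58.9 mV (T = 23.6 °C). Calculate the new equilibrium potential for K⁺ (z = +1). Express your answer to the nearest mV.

After the shift: [K⁺]_out = 2.34, [K⁺]_in = 98.4 mM.
E_new = (58.9/1)·log₁₀(2.34/98.4) = 58.90 · (-1.6238) = -95.64 mV

-96 mV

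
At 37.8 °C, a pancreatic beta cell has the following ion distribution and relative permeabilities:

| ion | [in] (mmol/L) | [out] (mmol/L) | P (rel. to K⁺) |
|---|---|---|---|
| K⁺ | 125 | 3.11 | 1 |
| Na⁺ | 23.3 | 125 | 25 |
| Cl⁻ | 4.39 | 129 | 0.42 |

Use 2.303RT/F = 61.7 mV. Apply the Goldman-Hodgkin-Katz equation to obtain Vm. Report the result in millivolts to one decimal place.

Vm = 61.7 · log₁₀[(Σ P·[cation]ₒ + Σ P·[anion]ᵢ) / (Σ P·[cation]ᵢ + Σ P·[anion]ₒ)]
Numerator = 1×3.11 + 25×125 + 0.42×4.39 = 3130
Denominator = 1×125 + 25×23.3 + 0.42×129 = 761.7
Vm = 61.7 · log₁₀(4.1093) = 61.7 × (0.6138) = 37.87 mV

37.9 mV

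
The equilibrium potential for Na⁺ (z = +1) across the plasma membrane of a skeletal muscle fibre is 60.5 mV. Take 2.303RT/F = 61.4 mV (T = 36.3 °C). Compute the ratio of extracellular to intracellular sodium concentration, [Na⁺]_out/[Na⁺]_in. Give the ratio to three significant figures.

log₁₀([out]/[in]) = E·z/(61.4) = 60.5 × 1 / 61.4 = 0.9853
[out]/[in] = 10^(0.9853) = 9.668

9.67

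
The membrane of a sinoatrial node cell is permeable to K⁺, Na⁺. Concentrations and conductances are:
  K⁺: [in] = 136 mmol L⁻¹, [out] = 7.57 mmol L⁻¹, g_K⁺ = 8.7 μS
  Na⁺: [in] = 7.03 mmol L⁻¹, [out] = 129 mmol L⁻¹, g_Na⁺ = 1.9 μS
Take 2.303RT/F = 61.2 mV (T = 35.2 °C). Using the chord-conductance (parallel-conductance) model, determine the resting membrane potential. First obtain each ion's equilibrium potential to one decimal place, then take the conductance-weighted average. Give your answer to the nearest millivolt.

-49 mV

E_K⁺ = (61.2/1)·log₁₀(7.57/136) = -76.8 mV
E_Na⁺ = (61.2/1)·log₁₀(129/7.03) = 77.3 mV
Vm = (Σ gᵢEᵢ)/(Σ gᵢ) = (8.7·-76.8 + 1.9·77.3) / (8.7 + 1.9)
= -521.29 / 10.6 = -49.18 mV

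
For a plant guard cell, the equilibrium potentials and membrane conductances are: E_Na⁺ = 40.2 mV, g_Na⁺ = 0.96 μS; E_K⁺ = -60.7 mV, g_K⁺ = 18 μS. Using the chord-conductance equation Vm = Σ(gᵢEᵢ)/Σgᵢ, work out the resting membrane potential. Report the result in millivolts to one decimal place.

Σ gᵢEᵢ = 0.96·(40.2) + 18·(-60.7) = -1054.01
Σ gᵢ = 0.96 + 18 = 18.96
Vm = -1054.01 / 18.96 = -55.59 mV

-55.6 mV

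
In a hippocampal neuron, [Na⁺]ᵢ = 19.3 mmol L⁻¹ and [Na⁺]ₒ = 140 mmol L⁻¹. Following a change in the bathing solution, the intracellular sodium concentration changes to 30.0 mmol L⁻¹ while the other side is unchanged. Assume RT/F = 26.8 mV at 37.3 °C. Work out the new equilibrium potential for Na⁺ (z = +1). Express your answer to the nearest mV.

After the shift: [Na⁺]_out = 140, [Na⁺]_in = 30.0 mmol L⁻¹.
E_new = (26.8/1)·ln(140/30.0) = 26.80 · (1.5404) = 41.28 mV

41 mV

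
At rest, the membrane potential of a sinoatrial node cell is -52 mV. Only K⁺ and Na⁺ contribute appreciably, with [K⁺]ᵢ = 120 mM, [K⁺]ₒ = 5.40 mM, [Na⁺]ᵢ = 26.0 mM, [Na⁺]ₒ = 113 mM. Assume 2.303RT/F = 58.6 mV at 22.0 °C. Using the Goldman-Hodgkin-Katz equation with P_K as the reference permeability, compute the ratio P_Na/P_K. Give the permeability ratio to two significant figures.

0.093

Let α = P_Na/P_K. GHK: Vm = 58.6·log₁₀[(Kₒ + α·Naₒ)/(Kᵢ + α·Naᵢ)].
10^(Vm/58.6) = 10^(-52.0/58.6) = 0.12961
So 0.12961·(Kᵢ + α·Naᵢ) = Kₒ + α·Naₒ → α = (0.12961·120.0 − 5.4) / (113.0 − 0.12961·26.0)
α = (15.55 − 5.4) / (113.0 − 3.37) = 10.15/109.6 = 0.09261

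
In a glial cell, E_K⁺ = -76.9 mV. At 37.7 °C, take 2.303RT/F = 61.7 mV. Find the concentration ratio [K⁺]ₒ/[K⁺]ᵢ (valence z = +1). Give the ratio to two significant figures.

log₁₀([out]/[in]) = E·z/(61.7) = -76.9 × 1 / 61.7 = -1.2464
[out]/[in] = 10^(-1.2464) = 0.05671

0.057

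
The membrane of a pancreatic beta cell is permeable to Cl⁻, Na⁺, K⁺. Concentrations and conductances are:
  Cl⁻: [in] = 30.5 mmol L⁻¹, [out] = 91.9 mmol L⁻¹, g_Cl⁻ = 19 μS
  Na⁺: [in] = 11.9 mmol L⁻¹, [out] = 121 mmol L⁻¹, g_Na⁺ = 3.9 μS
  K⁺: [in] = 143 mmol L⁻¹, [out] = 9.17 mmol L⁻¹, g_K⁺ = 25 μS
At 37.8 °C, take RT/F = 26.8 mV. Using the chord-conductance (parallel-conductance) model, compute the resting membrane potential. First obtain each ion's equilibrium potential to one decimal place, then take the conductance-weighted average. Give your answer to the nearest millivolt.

E_Cl⁻ = (26.8/-1)·ln(91.9/30.5) = -29.6 mV
E_Na⁺ = (26.8/1)·ln(121/11.9) = 62.2 mV
E_K⁺ = (26.8/1)·ln(9.17/143) = -73.6 mV
Vm = (Σ gᵢEᵢ)/(Σ gᵢ) = (19·-29.6 + 3.9·62.2 + 25·-73.6) / (19 + 3.9 + 25)
= -2159.82 / 47.9 = -45.09 mV

-45 mV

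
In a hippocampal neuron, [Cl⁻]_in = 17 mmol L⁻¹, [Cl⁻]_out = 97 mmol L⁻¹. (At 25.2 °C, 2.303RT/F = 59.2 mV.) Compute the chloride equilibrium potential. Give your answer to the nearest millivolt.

E = (59.2/z) · log₁₀([Cl⁻]_out/[Cl⁻]_in) with z = -1.
For an anion, dividing by z = -1 reverses the sign.
= (59.2/-1) · log₁₀(97/17) = -59.20 · log₁₀(5.706)
= -59.20 · (0.7563) = -44.77 mV

-45 mV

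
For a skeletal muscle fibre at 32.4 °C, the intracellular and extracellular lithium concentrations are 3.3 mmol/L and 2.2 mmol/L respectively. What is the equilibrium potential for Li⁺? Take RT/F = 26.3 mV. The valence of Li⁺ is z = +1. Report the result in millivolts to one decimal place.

E = (26.3/z) · ln([Li⁺]_out/[Li⁺]_in) with z = +1.
= (26.3/1) · ln(2.2/3.3) = 26.30 · ln(0.6667)
= 26.30 · (-0.4055) = -10.66 mV

-10.7 mV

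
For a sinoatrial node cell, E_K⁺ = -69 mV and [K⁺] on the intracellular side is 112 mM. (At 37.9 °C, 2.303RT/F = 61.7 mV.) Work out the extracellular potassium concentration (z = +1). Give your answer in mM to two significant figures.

8.5 mM

Nernst: E = (61.7/1) · log₁₀([out]/[in]), so log₁₀([out]/[in]) = -69.0 × 1 / 61.7 = -1.1183.
[out]/[in] = 10^(-1.1183) = 0.07615.
[out] = 0.07615 × 112 = 8.529 mM.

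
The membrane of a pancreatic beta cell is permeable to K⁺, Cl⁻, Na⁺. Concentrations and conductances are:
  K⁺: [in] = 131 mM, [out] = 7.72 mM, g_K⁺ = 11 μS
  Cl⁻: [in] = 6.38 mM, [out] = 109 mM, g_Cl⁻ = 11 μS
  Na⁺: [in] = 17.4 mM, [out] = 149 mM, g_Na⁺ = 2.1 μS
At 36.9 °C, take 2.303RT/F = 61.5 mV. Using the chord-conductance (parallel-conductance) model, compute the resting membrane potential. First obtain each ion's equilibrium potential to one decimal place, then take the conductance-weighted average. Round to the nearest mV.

E_K⁺ = (61.5/1)·log₁₀(7.72/131) = -75.6 mV
E_Cl⁻ = (61.5/-1)·log₁₀(109/6.38) = -75.8 mV
E_Na⁺ = (61.5/1)·log₁₀(149/17.4) = 57.4 mV
Vm = (Σ gᵢEᵢ)/(Σ gᵢ) = (11·-75.6 + 11·-75.8 + 2.1·57.4) / (11 + 11 + 2.1)
= -1544.86 / 24.1 = -64.10 mV

-64 mV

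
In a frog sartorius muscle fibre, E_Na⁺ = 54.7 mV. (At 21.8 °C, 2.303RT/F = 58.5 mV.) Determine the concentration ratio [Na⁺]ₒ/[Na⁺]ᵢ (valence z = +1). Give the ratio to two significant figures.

8.6

log₁₀([out]/[in]) = E·z/(58.5) = 54.7 × 1 / 58.5 = 0.9350
[out]/[in] = 10^(0.9350) = 8.611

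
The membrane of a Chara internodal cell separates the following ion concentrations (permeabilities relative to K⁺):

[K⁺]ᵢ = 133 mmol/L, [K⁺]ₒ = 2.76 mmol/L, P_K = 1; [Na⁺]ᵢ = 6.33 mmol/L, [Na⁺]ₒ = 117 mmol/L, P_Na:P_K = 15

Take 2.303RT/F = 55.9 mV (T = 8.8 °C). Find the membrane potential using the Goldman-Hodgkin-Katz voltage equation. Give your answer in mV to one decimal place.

Vm = 55.9 · log₁₀[(Σ P·[cation]ₒ + Σ P·[anion]ᵢ) / (Σ P·[cation]ᵢ + Σ P·[anion]ₒ)]
Numerator = 1×2.76 + 15×117 = 1758
Denominator = 1×133 + 15×6.33 = 227.9
Vm = 55.9 · log₁₀(7.7112) = 55.9 × (0.8871) = 49.59 mV

49.6 mV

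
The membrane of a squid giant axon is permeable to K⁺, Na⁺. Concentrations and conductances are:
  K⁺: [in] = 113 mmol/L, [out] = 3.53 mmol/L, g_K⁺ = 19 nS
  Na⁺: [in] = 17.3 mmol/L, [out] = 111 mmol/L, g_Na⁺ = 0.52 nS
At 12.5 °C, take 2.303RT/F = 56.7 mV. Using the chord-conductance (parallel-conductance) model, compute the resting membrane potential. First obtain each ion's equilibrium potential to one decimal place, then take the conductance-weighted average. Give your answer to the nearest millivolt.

E_K⁺ = (56.7/1)·log₁₀(3.53/113) = -85.4 mV
E_Na⁺ = (56.7/1)·log₁₀(111/17.3) = 45.8 mV
Vm = (Σ gᵢEᵢ)/(Σ gᵢ) = (19·-85.4 + 0.52·45.8) / (19 + 0.52)
= -1598.78 / 19.52 = -81.90 mV

-82 mV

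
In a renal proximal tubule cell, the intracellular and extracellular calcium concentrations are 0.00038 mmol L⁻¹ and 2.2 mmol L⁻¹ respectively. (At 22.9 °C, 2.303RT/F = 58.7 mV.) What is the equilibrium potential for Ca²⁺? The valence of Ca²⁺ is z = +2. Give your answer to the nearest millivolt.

110 mV

E = (58.7/z) · log₁₀([Ca²⁺]_out/[Ca²⁺]_in) with z = +2.
= (58.7/2) · log₁₀(2.2/0.00038) = 29.35 · log₁₀(5789)
= 29.35 · (3.7626) = 110.43 mV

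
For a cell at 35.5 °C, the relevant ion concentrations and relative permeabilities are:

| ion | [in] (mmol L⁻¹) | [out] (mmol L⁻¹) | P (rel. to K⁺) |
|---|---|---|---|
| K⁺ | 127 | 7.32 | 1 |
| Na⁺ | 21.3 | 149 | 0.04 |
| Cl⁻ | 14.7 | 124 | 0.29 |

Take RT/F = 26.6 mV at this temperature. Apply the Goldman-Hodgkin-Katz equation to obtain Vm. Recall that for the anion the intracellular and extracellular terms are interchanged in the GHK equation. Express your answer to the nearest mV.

-59 mV

Vm = 26.6 · ln[(Σ P·[cation]ₒ + Σ P·[anion]ᵢ) / (Σ P·[cation]ᵢ + Σ P·[anion]ₒ)]
Numerator = 1×7.32 + 0.04×149 + 0.29×14.7 = 17.54
Denominator = 1×127 + 0.04×21.3 + 0.29×124 = 163.8
Vm = 26.6 · ln(0.10709) = 26.6 × (-2.2341) = -59.43 mV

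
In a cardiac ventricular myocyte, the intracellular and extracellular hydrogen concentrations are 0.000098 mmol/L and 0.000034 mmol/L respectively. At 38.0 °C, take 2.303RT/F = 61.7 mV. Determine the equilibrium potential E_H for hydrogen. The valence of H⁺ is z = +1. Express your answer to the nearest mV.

E = (61.7/z) · log₁₀([H⁺]_out/[H⁺]_in) with z = +1.
= (61.7/1) · log₁₀(0.000034/0.000098) = 61.70 · log₁₀(0.3469)
= 61.70 · (-0.4597) = -28.37 mV

-28 mV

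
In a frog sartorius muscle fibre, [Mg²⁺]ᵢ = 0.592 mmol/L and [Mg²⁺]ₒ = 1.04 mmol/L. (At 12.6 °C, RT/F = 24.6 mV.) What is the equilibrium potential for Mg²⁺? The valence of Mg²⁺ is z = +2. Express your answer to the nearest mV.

E = (24.6/z) · ln([Mg²⁺]_out/[Mg²⁺]_in) with z = +2.
= (24.6/2) · ln(1.04/0.592) = 12.30 · ln(1.757)
= 12.30 · (0.5635) = 6.93 mV

7 mV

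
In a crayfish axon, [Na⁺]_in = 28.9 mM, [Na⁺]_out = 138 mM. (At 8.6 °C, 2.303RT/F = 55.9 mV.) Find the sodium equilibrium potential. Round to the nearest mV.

38 mV

E = (55.9/z) · log₁₀([Na⁺]_out/[Na⁺]_in) with z = +1.
= (55.9/1) · log₁₀(138/28.9) = 55.90 · log₁₀(4.775)
= 55.90 · (0.6790) = 37.96 mV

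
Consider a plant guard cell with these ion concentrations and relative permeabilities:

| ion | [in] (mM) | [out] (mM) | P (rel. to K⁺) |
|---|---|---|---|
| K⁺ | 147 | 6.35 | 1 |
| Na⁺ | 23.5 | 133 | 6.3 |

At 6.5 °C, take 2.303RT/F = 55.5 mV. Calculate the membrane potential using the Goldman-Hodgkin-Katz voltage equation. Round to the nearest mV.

Vm = 55.5 · log₁₀[(Σ P·[cation]ₒ + Σ P·[anion]ᵢ) / (Σ P·[cation]ᵢ + Σ P·[anion]ₒ)]
Numerator = 1×6.35 + 6.3×133 = 844.2
Denominator = 1×147 + 6.3×23.5 = 295
Vm = 55.5 · log₁₀(2.8614) = 55.5 × (0.4566) = 25.34 mV

25 mV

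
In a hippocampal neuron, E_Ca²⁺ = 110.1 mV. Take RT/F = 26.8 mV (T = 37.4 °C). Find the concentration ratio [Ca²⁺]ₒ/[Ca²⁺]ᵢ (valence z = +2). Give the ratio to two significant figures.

3700

ln([out]/[in]) = E·z/(26.8) = 110.1 × 2 / 26.8 = 8.2164
[out]/[in] = e^(8.2164) = 3701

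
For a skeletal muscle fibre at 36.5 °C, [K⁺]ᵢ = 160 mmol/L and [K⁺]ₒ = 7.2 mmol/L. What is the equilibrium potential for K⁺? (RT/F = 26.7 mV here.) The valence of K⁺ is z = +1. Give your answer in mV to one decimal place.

-82.8 mV

E = (26.7/z) · ln([K⁺]_out/[K⁺]_in) with z = +1.
= (26.7/1) · ln(7.2/160) = 26.70 · ln(0.045)
= 26.70 · (-3.1011) = -82.80 mV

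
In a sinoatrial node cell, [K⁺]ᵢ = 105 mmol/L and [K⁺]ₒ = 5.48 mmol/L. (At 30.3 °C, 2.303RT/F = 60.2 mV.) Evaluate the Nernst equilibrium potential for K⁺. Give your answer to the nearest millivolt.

-77 mV

E = (60.2/z) · log₁₀([K⁺]_out/[K⁺]_in) with z = +1.
= (60.2/1) · log₁₀(5.48/105) = 60.20 · log₁₀(0.05219)
= 60.20 · (-1.2824) = -77.20 mV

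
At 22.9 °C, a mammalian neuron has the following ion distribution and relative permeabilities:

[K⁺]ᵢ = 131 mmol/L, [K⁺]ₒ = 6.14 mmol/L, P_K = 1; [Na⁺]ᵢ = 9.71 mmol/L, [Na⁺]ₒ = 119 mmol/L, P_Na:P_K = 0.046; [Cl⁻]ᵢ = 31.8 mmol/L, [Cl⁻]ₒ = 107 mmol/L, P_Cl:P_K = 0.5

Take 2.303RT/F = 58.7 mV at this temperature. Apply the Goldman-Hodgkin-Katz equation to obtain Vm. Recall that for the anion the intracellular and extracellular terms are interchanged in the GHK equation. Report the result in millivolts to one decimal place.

Vm = 58.7 · log₁₀[(Σ P·[cation]ₒ + Σ P·[anion]ᵢ) / (Σ P·[cation]ᵢ + Σ P·[anion]ₒ)]
Numerator = 1×6.14 + 0.046×119 + 0.5×31.8 = 27.51
Denominator = 1×131 + 0.046×9.71 + 0.5×107 = 184.9
Vm = 58.7 · log₁₀(0.14877) = 58.7 × (-0.8275) = -48.57 mV

-48.6 mV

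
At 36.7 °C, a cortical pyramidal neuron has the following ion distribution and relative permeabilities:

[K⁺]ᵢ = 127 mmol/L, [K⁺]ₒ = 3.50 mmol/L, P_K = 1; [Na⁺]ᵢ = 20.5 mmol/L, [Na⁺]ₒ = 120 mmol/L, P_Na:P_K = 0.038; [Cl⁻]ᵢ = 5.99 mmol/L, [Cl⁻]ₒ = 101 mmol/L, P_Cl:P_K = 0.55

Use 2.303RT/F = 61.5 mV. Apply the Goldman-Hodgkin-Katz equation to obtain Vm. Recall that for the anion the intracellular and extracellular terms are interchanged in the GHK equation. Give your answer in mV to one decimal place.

-74.3 mV

Vm = 61.5 · log₁₀[(Σ P·[cation]ₒ + Σ P·[anion]ᵢ) / (Σ P·[cation]ᵢ + Σ P·[anion]ₒ)]
Numerator = 1×3.50 + 0.038×120 + 0.55×5.99 = 11.35
Denominator = 1×127 + 0.038×20.5 + 0.55×101 = 183.3
Vm = 61.5 · log₁₀(0.061935) = 61.5 × (-1.2081) = -74.30 mV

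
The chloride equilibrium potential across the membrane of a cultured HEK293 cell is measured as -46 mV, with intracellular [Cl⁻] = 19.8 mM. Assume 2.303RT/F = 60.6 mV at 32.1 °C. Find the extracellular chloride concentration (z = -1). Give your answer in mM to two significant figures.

110 mM

Nernst: E = (60.6/-1) · log₁₀([out]/[in]), so log₁₀([out]/[in]) = -46.0 × -1 / 60.6 = 0.7591.
[out]/[in] = 10^(0.7591) = 5.742.
[out] = 5.742 × 19.8 = 113.7 mM.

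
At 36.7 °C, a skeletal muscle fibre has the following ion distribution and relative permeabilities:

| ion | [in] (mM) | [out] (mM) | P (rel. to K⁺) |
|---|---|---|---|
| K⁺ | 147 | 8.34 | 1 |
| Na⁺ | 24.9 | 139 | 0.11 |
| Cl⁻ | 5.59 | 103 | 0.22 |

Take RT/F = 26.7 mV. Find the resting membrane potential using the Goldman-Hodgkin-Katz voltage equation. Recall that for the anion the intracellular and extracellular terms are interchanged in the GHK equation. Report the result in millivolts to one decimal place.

-51.7 mV

Vm = 26.7 · ln[(Σ P·[cation]ₒ + Σ P·[anion]ᵢ) / (Σ P·[cation]ᵢ + Σ P·[anion]ₒ)]
Numerator = 1×8.34 + 0.11×139 + 0.22×5.59 = 24.86
Denominator = 1×147 + 0.11×24.9 + 0.22×103 = 172.4
Vm = 26.7 · ln(0.1442) = 26.7 × (-1.9366) = -51.71 mV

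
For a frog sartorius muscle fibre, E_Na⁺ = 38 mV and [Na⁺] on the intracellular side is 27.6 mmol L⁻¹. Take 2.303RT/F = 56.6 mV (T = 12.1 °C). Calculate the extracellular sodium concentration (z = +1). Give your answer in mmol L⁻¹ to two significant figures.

130 mmol L⁻¹

Nernst: E = (56.6/1) · log₁₀([out]/[in]), so log₁₀([out]/[in]) = 38.0 × 1 / 56.6 = 0.6714.
[out]/[in] = 10^(0.6714) = 4.692.
[out] = 4.692 × 27.6 = 129.5 mmol L⁻¹.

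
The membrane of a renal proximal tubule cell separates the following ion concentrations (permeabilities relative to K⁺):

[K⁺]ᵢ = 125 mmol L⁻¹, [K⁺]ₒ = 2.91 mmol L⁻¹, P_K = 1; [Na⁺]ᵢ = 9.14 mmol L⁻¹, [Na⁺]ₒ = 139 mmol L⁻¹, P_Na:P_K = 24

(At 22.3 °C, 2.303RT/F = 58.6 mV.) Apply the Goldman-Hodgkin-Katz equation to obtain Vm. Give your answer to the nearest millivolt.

Vm = 58.6 · log₁₀[(Σ P·[cation]ₒ + Σ P·[anion]ᵢ) / (Σ P·[cation]ᵢ + Σ P·[anion]ₒ)]
Numerator = 1×2.91 + 24×139 = 3339
Denominator = 1×125 + 24×9.14 = 344.4
Vm = 58.6 · log₁₀(9.696) = 58.6 × (0.9866) = 57.81 mV

58 mV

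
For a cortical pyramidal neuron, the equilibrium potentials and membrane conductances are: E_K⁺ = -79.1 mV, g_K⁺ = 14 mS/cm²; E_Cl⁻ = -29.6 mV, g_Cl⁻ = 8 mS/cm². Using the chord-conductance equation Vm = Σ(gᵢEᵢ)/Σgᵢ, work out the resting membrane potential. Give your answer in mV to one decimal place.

Σ gᵢEᵢ = 14·(-79.1) + 8·(-29.6) = -1344.20
Σ gᵢ = 14 + 8 = 22
Vm = -1344.20 / 22 = -61.10 mV

-61.1 mV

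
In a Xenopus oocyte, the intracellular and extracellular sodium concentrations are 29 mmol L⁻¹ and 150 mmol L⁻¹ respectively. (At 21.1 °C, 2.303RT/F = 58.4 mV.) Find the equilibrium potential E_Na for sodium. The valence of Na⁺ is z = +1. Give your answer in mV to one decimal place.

E = (58.4/z) · log₁₀([Na⁺]_out/[Na⁺]_in) with z = +1.
= (58.4/1) · log₁₀(150/29) = 58.40 · log₁₀(5.172)
= 58.40 · (0.7137) = 41.68 mV

41.7 mV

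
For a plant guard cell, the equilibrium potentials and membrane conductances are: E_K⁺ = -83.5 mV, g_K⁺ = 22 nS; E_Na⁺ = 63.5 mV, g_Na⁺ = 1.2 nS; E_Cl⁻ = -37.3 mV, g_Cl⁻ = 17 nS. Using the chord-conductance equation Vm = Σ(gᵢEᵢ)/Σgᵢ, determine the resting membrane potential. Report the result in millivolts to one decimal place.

-59.6 mV

Σ gᵢEᵢ = 22·(-83.5) + 1.2·(63.5) + 17·(-37.3) = -2394.90
Σ gᵢ = 22 + 1.2 + 17 = 40.2
Vm = -2394.90 / 40.2 = -59.57 mV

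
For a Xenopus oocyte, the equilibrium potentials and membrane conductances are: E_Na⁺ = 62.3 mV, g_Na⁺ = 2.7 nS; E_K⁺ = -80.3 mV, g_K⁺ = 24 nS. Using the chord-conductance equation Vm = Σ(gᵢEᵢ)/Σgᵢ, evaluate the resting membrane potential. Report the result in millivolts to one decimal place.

-65.9 mV

Σ gᵢEᵢ = 2.7·(62.3) + 24·(-80.3) = -1758.99
Σ gᵢ = 2.7 + 24 = 26.7
Vm = -1758.99 / 26.7 = -65.88 mV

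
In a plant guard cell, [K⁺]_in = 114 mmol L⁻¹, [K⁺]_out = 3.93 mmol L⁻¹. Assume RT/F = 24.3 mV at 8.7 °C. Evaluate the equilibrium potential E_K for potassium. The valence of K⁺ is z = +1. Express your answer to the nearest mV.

-82 mV

E = (24.3/z) · ln([K⁺]_out/[K⁺]_in) with z = +1.
= (24.3/1) · ln(3.93/114) = 24.30 · ln(0.03447)
= 24.30 · (-3.3676) = -81.83 mV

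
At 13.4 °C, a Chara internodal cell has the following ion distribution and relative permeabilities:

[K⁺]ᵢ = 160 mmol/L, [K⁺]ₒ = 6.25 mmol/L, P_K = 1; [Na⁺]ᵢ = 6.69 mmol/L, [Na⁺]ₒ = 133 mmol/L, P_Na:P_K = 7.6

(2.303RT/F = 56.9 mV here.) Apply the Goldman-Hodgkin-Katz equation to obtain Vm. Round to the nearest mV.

Vm = 56.9 · log₁₀[(Σ P·[cation]ₒ + Σ P·[anion]ᵢ) / (Σ P·[cation]ᵢ + Σ P·[anion]ₒ)]
Numerator = 1×6.25 + 7.6×133 = 1017
Denominator = 1×160 + 7.6×6.69 = 210.8
Vm = 56.9 · log₁₀(4.8237) = 56.9 × (0.6834) = 38.88 mV

39 mV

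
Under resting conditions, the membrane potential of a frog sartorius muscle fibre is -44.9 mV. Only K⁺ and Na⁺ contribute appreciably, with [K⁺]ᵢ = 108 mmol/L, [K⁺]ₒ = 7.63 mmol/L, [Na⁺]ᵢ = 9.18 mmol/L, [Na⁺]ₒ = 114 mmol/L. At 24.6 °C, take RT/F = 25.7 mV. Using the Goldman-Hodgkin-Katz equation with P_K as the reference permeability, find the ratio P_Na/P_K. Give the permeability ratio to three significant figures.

0.0996

Let α = P_Na/P_K. GHK: Vm = 25.7·ln[(Kₒ + α·Naₒ)/(Kᵢ + α·Naᵢ)].
e^(Vm/25.7) = e^(-44.9/25.7) = 0.17428
So 0.17428·(Kᵢ + α·Naᵢ) = Kₒ + α·Naₒ → α = (0.17428·108.0 − 7.63) / (114.0 − 0.17428·9.18)
α = (18.82 − 7.63) / (114.0 − 1.6) = 11.19/112.4 = 0.09958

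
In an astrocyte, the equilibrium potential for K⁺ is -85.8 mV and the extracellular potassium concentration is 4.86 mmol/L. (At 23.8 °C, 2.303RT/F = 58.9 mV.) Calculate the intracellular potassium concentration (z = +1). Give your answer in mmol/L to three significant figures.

Nernst: E = (58.9/1) · log₁₀([out]/[in]), so log₁₀([out]/[in]) = -85.8 × 1 / 58.9 = -1.4567.
[out]/[in] = 10^(-1.4567) = 0.03494.
[in] = 4.86 / 0.03494 = 139.1 mmol/L.

139 mmol/L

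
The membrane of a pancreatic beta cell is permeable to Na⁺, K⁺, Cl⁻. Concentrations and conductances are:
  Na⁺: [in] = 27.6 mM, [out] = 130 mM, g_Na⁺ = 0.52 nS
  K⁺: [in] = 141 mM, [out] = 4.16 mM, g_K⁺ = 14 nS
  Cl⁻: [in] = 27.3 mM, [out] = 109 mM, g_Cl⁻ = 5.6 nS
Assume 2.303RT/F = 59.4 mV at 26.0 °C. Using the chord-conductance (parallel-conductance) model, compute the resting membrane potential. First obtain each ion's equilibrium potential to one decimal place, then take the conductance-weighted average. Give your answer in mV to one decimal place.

-72.2 mV

E_Na⁺ = (59.4/1)·log₁₀(130/27.6) = 40.0 mV
E_K⁺ = (59.4/1)·log₁₀(4.16/141) = -90.9 mV
E_Cl⁻ = (59.4/-1)·log₁₀(109/27.3) = -35.7 mV
Vm = (Σ gᵢEᵢ)/(Σ gᵢ) = (0.52·40.0 + 14·-90.9 + 5.6·-35.7) / (0.52 + 14 + 5.6)
= -1451.72 / 20.12 = -72.15 mV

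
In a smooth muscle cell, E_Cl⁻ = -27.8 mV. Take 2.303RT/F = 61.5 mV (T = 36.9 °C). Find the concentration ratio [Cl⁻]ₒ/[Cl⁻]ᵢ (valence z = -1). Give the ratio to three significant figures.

log₁₀([out]/[in]) = E·z/(61.5) = -27.8 × -1 / 61.5 = 0.4520
[out]/[in] = 10^(0.4520) = 2.832

2.83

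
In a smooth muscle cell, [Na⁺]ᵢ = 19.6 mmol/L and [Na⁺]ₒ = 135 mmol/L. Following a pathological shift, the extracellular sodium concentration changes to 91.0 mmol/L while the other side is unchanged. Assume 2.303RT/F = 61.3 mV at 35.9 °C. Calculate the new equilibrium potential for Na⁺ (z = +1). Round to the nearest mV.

After the shift: [Na⁺]_out = 91.0, [Na⁺]_in = 19.6 mmol/L.
E_new = (61.3/1)·log₁₀(91.0/19.6) = 61.30 · (0.6668) = 40.87 mV

41 mV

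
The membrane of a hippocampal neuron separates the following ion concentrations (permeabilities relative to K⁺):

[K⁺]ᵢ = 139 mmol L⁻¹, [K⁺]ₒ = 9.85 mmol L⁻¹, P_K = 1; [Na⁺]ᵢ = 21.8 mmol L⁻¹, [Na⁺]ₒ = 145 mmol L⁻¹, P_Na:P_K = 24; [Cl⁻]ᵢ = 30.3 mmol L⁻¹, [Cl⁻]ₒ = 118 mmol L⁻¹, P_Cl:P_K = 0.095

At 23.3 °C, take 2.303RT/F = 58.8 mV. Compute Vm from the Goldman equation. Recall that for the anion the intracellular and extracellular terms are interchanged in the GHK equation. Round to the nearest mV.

Vm = 58.8 · log₁₀[(Σ P·[cation]ₒ + Σ P·[anion]ᵢ) / (Σ P·[cation]ᵢ + Σ P·[anion]ₒ)]
Numerator = 1×9.85 + 24×145 + 0.095×30.3 = 3493
Denominator = 1×139 + 24×21.8 + 0.095×118 = 673.4
Vm = 58.8 · log₁₀(5.1866) = 58.8 × (0.7149) = 42.04 mV

42 mV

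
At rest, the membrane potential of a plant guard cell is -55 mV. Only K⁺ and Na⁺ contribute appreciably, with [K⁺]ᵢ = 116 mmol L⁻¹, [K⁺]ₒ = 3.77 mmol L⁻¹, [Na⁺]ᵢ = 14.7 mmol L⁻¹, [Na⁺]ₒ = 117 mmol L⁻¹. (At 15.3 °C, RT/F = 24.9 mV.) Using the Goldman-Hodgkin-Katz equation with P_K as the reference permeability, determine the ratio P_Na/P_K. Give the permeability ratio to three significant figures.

0.0777

Let α = P_Na/P_K. GHK: Vm = 24.9·ln[(Kₒ + α·Naₒ)/(Kᵢ + α·Naᵢ)].
e^(Vm/24.9) = e^(-55.0/24.9) = 0.10983
So 0.10983·(Kᵢ + α·Naᵢ) = Kₒ + α·Naₒ → α = (0.10983·116.0 − 3.77) / (117.0 − 0.10983·14.7)
α = (12.74 − 3.77) / (117.0 − 1.614) = 8.97/115.4 = 0.07774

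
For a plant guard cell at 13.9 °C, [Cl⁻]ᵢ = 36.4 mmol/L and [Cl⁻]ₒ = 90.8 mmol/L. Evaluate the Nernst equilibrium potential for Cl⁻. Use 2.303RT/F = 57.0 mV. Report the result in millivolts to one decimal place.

-22.6 mV

E = (57.0/z) · log₁₀([Cl⁻]_out/[Cl⁻]_in) with z = -1.
For an anion, dividing by z = -1 reverses the sign.
= (57.0/-1) · log₁₀(90.8/36.4) = -57.00 · log₁₀(2.495)
= -57.00 · (0.3970) = -22.63 mV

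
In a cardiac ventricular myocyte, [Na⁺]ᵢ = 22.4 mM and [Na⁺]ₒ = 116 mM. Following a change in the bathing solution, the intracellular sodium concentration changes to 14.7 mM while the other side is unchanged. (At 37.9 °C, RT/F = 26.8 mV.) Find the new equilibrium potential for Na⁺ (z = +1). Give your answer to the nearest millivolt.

After the shift: [Na⁺]_out = 116, [Na⁺]_in = 14.7 mM.
E_new = (26.8/1)·ln(116/14.7) = 26.80 · (2.0657) = 55.36 mV

55 mV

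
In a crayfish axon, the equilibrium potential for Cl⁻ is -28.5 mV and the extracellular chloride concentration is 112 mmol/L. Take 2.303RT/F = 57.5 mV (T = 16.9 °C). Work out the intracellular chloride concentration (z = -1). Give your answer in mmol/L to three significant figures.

Nernst: E = (57.5/-1) · log₁₀([out]/[in]), so log₁₀([out]/[in]) = -28.5 × -1 / 57.5 = 0.4957.
[out]/[in] = 10^(0.4957) = 3.131.
[in] = 112 / 3.131 = 35.77 mmol/L.

35.8 mmol/L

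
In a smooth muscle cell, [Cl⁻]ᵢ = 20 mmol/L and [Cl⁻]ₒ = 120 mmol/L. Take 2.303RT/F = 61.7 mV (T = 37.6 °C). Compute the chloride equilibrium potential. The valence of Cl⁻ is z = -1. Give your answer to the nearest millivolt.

E = (61.7/z) · log₁₀([Cl⁻]_out/[Cl⁻]_in) with z = -1.
For an anion, dividing by z = -1 reverses the sign.
= (61.7/-1) · log₁₀(120/20) = -61.70 · log₁₀(6)
= -61.70 · (0.7782) = -48.01 mV

-48 mV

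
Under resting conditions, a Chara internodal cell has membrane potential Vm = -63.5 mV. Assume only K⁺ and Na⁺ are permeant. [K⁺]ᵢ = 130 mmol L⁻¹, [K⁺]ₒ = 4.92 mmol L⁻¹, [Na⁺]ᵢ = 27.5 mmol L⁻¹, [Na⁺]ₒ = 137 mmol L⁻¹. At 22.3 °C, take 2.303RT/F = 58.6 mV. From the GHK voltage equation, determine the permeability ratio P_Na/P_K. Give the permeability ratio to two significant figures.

Let α = P_Na/P_K. GHK: Vm = 58.6·log₁₀[(Kₒ + α·Naₒ)/(Kᵢ + α·Naᵢ)].
10^(Vm/58.6) = 10^(-63.5/58.6) = 0.082486
So 0.082486·(Kᵢ + α·Naᵢ) = Kₒ + α·Naₒ → α = (0.082486·130.0 − 4.92) / (137.0 − 0.082486·27.5)
α = (10.72 − 4.92) / (137.0 − 2.268) = 5.803/134.7 = 0.04307

0.043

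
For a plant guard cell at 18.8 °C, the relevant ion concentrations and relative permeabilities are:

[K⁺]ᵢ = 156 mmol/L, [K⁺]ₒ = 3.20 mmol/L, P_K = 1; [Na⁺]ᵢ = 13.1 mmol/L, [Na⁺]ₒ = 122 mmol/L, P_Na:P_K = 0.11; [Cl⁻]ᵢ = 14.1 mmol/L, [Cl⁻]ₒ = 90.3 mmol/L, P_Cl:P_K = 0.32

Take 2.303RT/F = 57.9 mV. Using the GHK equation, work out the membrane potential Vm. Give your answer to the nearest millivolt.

Vm = 57.9 · log₁₀[(Σ P·[cation]ₒ + Σ P·[anion]ᵢ) / (Σ P·[cation]ᵢ + Σ P·[anion]ₒ)]
Numerator = 1×3.20 + 0.11×122 + 0.32×14.1 = 21.13
Denominator = 1×156 + 0.11×13.1 + 0.32×90.3 = 186.3
Vm = 57.9 · log₁₀(0.11341) = 57.9 × (-0.9454) = -54.74 mV

-55 mV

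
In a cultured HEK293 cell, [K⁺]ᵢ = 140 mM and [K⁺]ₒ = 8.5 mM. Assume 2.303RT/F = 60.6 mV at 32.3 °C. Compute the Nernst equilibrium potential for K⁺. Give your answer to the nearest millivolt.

-74 mV

E = (60.6/z) · log₁₀([K⁺]_out/[K⁺]_in) with z = +1.
= (60.6/1) · log₁₀(8.5/140) = 60.60 · log₁₀(0.06071)
= 60.60 · (-1.2167) = -73.73 mV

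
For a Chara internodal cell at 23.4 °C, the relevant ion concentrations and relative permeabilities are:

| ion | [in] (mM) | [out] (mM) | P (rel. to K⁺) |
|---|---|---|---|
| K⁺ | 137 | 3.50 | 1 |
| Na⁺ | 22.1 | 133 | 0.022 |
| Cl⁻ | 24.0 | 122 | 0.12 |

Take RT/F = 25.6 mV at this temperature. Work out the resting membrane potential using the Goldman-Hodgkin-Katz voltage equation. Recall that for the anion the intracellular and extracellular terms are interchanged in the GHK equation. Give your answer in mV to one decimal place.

Vm = 25.6 · ln[(Σ P·[cation]ₒ + Σ P·[anion]ᵢ) / (Σ P·[cation]ᵢ + Σ P·[anion]ₒ)]
Numerator = 1×3.50 + 0.022×133 + 0.12×24.0 = 9.306
Denominator = 1×137 + 0.022×22.1 + 0.12×122 = 152.1
Vm = 25.6 · ln(0.061173) = 25.6 × (-2.7941) = -71.53 mV

-71.5 mV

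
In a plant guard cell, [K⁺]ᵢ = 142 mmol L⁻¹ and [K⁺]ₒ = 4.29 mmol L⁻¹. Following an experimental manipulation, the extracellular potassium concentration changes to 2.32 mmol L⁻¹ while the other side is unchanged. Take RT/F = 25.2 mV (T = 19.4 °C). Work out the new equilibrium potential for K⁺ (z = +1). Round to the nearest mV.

After the shift: [K⁺]_out = 2.32, [K⁺]_in = 142 mmol L⁻¹.
E_new = (25.2/1)·ln(2.32/142) = 25.20 · (-4.1143) = -103.68 mV

-104 mV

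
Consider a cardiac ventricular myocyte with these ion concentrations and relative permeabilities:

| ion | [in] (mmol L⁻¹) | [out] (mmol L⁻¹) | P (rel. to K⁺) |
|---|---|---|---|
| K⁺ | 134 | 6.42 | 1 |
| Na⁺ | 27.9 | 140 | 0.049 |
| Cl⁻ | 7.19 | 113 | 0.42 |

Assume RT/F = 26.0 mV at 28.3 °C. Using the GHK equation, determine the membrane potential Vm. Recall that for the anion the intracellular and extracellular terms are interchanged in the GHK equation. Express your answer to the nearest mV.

Vm = 26.0 · ln[(Σ P·[cation]ₒ + Σ P·[anion]ᵢ) / (Σ P·[cation]ᵢ + Σ P·[anion]ₒ)]
Numerator = 1×6.42 + 0.049×140 + 0.42×7.19 = 16.3
Denominator = 1×134 + 0.049×27.9 + 0.42×113 = 182.8
Vm = 26.0 · ln(0.089154) = 26.0 × (-2.4174) = -62.85 mV

-63 mV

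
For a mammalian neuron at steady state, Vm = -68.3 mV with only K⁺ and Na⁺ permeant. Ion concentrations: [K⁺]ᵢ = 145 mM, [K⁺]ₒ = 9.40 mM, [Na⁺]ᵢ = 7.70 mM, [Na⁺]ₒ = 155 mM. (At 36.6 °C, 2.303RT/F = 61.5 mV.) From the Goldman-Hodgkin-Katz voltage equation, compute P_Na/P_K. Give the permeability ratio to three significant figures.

Let α = P_Na/P_K. GHK: Vm = 61.5·log₁₀[(Kₒ + α·Naₒ)/(Kᵢ + α·Naᵢ)].
10^(Vm/61.5) = 10^(-68.3/61.5) = 0.077523
So 0.077523·(Kᵢ + α·Naᵢ) = Kₒ + α·Naₒ → α = (0.077523·145.0 − 9.4) / (155.0 − 0.077523·7.7)
α = (11.24 − 9.4) / (155.0 − 0.5969) = 1.841/154.4 = 0.01192

0.0119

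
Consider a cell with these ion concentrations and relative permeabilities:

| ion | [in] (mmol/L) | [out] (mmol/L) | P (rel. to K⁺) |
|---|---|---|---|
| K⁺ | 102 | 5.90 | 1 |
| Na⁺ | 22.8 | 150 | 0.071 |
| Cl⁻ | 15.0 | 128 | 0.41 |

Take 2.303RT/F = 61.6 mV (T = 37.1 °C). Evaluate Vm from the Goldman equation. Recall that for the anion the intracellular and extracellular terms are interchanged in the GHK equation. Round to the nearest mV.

-52 mV

Vm = 61.6 · log₁₀[(Σ P·[cation]ₒ + Σ P·[anion]ᵢ) / (Σ P·[cation]ᵢ + Σ P·[anion]ₒ)]
Numerator = 1×5.90 + 0.071×150 + 0.41×15.0 = 22.7
Denominator = 1×102 + 0.071×22.8 + 0.41×128 = 156.1
Vm = 61.6 · log₁₀(0.14542) = 61.6 × (-0.8374) = -51.58 mV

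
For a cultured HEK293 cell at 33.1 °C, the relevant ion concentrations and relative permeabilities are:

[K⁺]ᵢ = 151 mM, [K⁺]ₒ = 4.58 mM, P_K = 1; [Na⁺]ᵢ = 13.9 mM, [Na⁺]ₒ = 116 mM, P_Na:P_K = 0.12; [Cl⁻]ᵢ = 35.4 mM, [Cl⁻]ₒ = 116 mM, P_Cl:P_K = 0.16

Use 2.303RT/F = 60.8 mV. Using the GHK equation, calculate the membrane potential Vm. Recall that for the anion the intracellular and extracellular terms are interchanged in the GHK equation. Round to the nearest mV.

-52 mV

Vm = 60.8 · log₁₀[(Σ P·[cation]ₒ + Σ P·[anion]ᵢ) / (Σ P·[cation]ᵢ + Σ P·[anion]ₒ)]
Numerator = 1×4.58 + 0.12×116 + 0.16×35.4 = 24.16
Denominator = 1×151 + 0.12×13.9 + 0.16×116 = 171.2
Vm = 60.8 · log₁₀(0.14112) = 60.8 × (-0.8504) = -51.70 mV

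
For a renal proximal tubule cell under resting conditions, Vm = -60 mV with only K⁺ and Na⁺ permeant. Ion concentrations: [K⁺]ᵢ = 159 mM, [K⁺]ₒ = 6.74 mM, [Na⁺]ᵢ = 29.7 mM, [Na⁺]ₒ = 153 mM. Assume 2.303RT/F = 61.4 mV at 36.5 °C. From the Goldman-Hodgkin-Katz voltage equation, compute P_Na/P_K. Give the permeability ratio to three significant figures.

Let α = P_Na/P_K. GHK: Vm = 61.4·log₁₀[(Kₒ + α·Naₒ)/(Kᵢ + α·Naᵢ)].
10^(Vm/61.4) = 10^(-60.0/61.4) = 0.10539
So 0.10539·(Kᵢ + α·Naᵢ) = Kₒ + α·Naₒ → α = (0.10539·159.0 − 6.74) / (153.0 − 0.10539·29.7)
α = (16.76 − 6.74) / (153.0 − 3.13) = 10.02/149.9 = 0.06684

0.0668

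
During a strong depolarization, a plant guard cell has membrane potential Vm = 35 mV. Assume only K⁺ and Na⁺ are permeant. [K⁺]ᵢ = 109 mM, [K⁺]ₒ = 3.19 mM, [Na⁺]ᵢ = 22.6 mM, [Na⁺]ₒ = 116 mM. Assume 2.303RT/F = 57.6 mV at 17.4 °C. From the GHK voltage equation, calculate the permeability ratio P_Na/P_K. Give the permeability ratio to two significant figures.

18

Let α = P_Na/P_K. GHK: Vm = 57.6·log₁₀[(Kₒ + α·Naₒ)/(Kᵢ + α·Naᵢ)].
10^(Vm/57.6) = 10^(35.0/57.6) = 4.0517
So 4.0517·(Kᵢ + α·Naᵢ) = Kₒ + α·Naₒ → α = (4.0517·109.0 − 3.19) / (116.0 − 4.0517·22.6)
α = (441.6 − 3.19) / (116.0 − 91.57) = 438.4/24.43 = 17.95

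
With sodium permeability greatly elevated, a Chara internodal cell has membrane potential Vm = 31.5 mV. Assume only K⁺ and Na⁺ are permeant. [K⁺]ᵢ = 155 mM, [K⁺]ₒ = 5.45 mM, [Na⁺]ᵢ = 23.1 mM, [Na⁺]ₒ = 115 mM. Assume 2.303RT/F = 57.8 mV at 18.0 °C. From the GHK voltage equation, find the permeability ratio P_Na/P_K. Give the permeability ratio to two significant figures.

16

Let α = P_Na/P_K. GHK: Vm = 57.8·log₁₀[(Kₒ + α·Naₒ)/(Kᵢ + α·Naᵢ)].
10^(Vm/57.8) = 10^(31.5/57.8) = 3.5074
So 3.5074·(Kᵢ + α·Naᵢ) = Kₒ + α·Naₒ → α = (3.5074·155.0 − 5.45) / (115.0 − 3.5074·23.1)
α = (543.6 − 5.45) / (115.0 − 81.02) = 538.2/33.98 = 15.84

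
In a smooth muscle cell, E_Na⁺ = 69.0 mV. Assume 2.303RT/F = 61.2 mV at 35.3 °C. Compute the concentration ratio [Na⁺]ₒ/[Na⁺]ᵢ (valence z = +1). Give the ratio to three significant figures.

13.4

log₁₀([out]/[in]) = E·z/(61.2) = 69.0 × 1 / 61.2 = 1.1275
[out]/[in] = 10^(1.1275) = 13.41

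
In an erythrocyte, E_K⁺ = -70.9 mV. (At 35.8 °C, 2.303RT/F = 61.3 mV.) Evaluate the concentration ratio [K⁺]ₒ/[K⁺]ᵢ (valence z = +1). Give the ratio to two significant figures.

0.070

log₁₀([out]/[in]) = E·z/(61.3) = -70.9 × 1 / 61.3 = -1.1566
[out]/[in] = 10^(-1.1566) = 0.06973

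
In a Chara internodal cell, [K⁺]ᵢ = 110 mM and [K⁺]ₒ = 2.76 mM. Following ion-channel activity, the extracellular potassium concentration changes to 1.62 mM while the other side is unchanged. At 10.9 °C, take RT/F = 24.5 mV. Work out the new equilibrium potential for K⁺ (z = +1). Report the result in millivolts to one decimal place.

-103.3 mV

After the shift: [K⁺]_out = 1.62, [K⁺]_in = 110 mM.
E_new = (24.5/1)·ln(1.62/110) = 24.50 · (-4.2181) = -103.34 mV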